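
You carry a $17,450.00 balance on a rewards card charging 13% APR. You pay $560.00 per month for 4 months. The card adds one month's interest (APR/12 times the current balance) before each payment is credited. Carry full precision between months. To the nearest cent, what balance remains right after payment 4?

$15,941.88

Monthly rate r = 13%/12 = 1.08333% = 0.0108333.
Each month: B ← B·(1+r) − $560.00.
Month 1: interest $189.04; balance after payment $17,079.04.
Month 2: interest $185.02; balance after payment $16,704.06.
Month 3: interest $180.96; balance after payment $16,325.03.
Month 4: interest $176.85; balance after payment $15,941.88.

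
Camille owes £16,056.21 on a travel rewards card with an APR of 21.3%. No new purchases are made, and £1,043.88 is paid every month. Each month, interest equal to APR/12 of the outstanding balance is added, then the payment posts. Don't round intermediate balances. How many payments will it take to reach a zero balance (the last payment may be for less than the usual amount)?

Monthly rate r = 21.3%/12 = 1.775% = 0.01775.
Recurrence: B ← B·(1+r) − £1,043.88.
Month 1: interest £285.00; balance after payment £15,297.33.
Month 2: interest £271.53; balance after payment £14,524.98.
Closed form: n = −ln(1 − rB₀/P)/ln(1+r) = −ln(0.72698)/ln(1.01775) ≈ 18.123, so the balance reaches zero during payment 19.

19 months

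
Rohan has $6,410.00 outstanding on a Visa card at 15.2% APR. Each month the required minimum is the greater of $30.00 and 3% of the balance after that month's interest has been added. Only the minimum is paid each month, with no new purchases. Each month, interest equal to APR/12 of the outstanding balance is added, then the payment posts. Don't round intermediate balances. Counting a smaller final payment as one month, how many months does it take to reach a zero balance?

148 months

Monthly rate r = 15.2%/12 = 1.26667% = 0.0126667.
While 3% of the post-interest balance exceeds $30.00, each month B ← (B·(1+r))·(1 − 0.03), i.e. B shrinks by the factor (1+r)·0.97 = 0.98229.
This holds for months 1–105. Entering month 106 the balance is $981.46; 3% of the post-interest balance is now below $30.00, so the flat $30.00 minimum applies from here.
From month 106 a fixed $30.00 at rate r clears $981.46 in 43 more payments. Total: 105 + 43 = 148 months.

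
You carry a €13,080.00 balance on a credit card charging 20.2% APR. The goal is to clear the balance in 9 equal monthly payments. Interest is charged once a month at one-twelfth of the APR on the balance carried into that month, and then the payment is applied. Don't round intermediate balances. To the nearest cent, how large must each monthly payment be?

€1,578.38

Monthly rate r = 20.2%/12 = 1.68333% = 0.0168333.
Level-payment amortization: P = B₀·r / (1 − (1+r)^(−n)) = 13080.00·0.0168333 / (1 − 1.01683^(−9)).
Denominator 1 − (1+r)^(−9) = 0.139497714.
P = 220.18 / 0.139497714 ≈ 1578.38.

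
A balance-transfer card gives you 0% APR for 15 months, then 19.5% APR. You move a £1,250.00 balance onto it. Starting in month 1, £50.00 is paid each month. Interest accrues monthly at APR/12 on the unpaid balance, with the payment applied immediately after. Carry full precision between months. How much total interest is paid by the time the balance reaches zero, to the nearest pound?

£50

Promo months 1–15 at r₀ = 0%/12 = 0; months 16+ at r₁ = 19.5%/12 = 0.01625.
After month 15 (no interest yet): B = £1,250.00 − 15·£50.00 = £500.00.
Then at r₁ with £50.00/mo: n₂ = −ln(1 − r₁·B/P)/ln(1+r₁) ≈ 11.00 → 12 more payments.
Total paid = 26·£50.00 + £0.07 = £1,300.07; interest = £1,300.07 − £1,250.00 = £50.07.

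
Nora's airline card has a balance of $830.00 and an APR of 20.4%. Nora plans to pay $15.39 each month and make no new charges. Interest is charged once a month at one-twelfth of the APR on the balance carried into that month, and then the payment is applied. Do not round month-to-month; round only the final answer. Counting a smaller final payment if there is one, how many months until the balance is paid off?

148 payments

Monthly rate r = 20.4%/12 = 1.7% = 0.017.
Recurrence: B ← B·(1+r) − $15.39.
Month 1: interest $14.11; balance after payment $828.72.
Month 2: interest $14.09; balance after payment $827.42.
Closed form: n = −ln(1 − rB₀/P)/ln(1+r) = −ln(0.083171)/ln(1.017) ≈ 147.526, so the balance reaches zero during payment 148.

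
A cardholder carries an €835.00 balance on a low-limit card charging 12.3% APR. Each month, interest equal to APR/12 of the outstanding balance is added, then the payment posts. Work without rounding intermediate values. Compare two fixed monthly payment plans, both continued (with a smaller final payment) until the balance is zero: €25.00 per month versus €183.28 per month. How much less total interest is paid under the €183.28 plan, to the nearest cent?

Monthly rate r = 12.3%/12 = 1.025% = 0.01025.
At €25.00/mo: n = ⌈−ln(1 − rB₀/P)/ln(1+r)⌉ = 42 payments (last €2.39); total interest = total paid − €835.00 = €192.39.
At €183.28/mo: 5 payments (last €126.58); total interest €24.70.
Interest saved = €192.39 − €24.70 = €167.69.

€167.69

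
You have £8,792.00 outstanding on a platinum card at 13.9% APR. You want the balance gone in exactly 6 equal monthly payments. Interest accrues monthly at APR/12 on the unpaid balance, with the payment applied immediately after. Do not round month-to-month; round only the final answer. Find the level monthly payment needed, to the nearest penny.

£1,525.31

Monthly rate r = 13.9%/12 = 1.15833% = 0.0115833.
Level-payment amortization: P = B₀·r / (1 − (1+r)^(−n)) = 8792.00·0.0115833 / (1 − 1.01158^(−6)).
Denominator 1 − (1+r)^(−6) = 0.0667671712.
P = 101.841 / 0.0667671712 ≈ 1525.31.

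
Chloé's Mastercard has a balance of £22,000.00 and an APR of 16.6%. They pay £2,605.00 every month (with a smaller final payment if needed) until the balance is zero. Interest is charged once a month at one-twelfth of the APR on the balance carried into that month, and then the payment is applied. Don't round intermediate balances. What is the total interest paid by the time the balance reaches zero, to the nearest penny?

Monthly rate r = 16.6%/12 = 1.38333% = 0.0138333.
Payoff takes n = ⌈−ln(1 − rB₀/P)/ln(1+r)⌉ = ⌈9.043⌉ = 10 payments; the last is £112.04.
Total paid = 9·£2,605.00 + £112.04 = £23,557.04.
Total interest = total paid − principal = £23,557.04 − £22,000.00 = £1,557.04.

£1,557.04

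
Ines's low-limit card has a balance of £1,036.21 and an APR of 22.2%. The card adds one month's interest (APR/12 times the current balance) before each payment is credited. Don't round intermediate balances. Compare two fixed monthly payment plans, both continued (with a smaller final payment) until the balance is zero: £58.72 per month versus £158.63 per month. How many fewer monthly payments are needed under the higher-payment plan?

14 fewer payments

Monthly rate r = 22.2%/12 = 1.85% = 0.0185.
At £58.72/mo: n = ⌈−ln(1 − rB₀/P)/ln(1+r)⌉ = 22 payments (last £33.00); total interest = total paid − £1,036.21 = £229.91.
At £158.63/mo: 8 payments (last £4.18); total interest £78.38.
Payments saved = 22 − 8 = 14.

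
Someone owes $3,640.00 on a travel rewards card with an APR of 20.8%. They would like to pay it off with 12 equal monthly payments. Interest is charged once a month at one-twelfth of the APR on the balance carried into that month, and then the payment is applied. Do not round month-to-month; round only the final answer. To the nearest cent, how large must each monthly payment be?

Monthly rate r = 20.8%/12 = 1.73333% = 0.0173333.
Level-payment amortization: P = B₀·r / (1 − (1+r)^(−n)) = 3640.00·0.0173333 / (1 − 1.01733^(−12)).
Denominator 1 − (1+r)^(−12) = 0.186344236.
P = 63.0933 / 0.186344236 ≈ 338.58.

$338.58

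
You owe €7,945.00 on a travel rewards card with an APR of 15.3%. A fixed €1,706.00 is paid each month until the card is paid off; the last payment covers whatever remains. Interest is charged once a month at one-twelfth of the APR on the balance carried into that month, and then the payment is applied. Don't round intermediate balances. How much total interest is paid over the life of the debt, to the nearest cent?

Monthly rate r = 15.3%/12 = 1.275% = 0.01275.
Payoff takes n = ⌈−ln(1 − rB₀/P)/ln(1+r)⌉ = ⌈4.832⌉ = 5 payments; the last is €1,420.27.
Total paid = 4·€1,706.00 + €1,420.27 = €8,244.27.
Total interest = total paid − principal = €8,244.27 − €7,945.00 = €299.27.

€299.27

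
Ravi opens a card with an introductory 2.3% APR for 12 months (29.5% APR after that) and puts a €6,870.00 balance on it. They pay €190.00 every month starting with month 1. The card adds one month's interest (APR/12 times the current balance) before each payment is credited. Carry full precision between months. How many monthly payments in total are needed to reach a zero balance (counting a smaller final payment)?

Promo months 1–12 at r₀ = 2.3%/12 = 0.00191667; months 13+ at r₁ = 29.5%/12 = 0.0245833.
After month 12: iterate B ← B·(1+r₀) − €190.00 for 12 months → €4,725.50.
Then at r₁ with €190.00/mo: n₂ = −ln(1 − r₁·B/P)/ln(1+r₁) ≈ 38.92 → 39 more payments.

51 payments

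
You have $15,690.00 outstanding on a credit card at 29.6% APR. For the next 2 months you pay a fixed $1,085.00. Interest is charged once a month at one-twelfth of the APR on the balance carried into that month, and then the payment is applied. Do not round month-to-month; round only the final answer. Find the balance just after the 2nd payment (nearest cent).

Monthly rate r = 29.6%/12 = 2.46667% = 0.0246667.
Each month: B ← B·(1+r) − $1,085.00.
Month 1: interest $387.02; balance after payment $14,992.02.
Month 2: interest $369.80; balance after payment $14,276.82.

$14,276.82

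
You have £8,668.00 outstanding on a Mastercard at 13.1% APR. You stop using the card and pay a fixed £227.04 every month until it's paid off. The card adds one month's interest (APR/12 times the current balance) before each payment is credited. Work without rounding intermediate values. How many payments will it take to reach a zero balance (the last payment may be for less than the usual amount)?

50 payments

Monthly rate r = 13.1%/12 = 1.09167% = 0.0109167.
Recurrence: B ← B·(1+r) − £227.04.
Month 1: interest £94.63; balance after payment £8,535.59.
Month 2: interest £93.18; balance after payment £8,401.73.
Closed form: n = −ln(1 − rB₀/P)/ln(1+r) = −ln(0.58322)/ln(1.01092) ≈ 49.661, so the balance reaches zero during payment 50.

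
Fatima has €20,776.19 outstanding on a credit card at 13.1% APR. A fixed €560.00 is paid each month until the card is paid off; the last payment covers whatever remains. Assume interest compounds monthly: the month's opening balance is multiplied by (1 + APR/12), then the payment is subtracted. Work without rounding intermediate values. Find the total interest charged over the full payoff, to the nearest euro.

€6,004

Monthly rate r = 13.1%/12 = 1.09167% = 0.0109167.
Payoff takes n = ⌈−ln(1 − rB₀/P)/ln(1+r)⌉ = ⌈47.821⌉ = 48 payments; the last is €460.06.
Total paid = 47·€560.00 + €460.06 = €26,780.06.
Total interest = total paid − principal = €26,780.06 − €20,776.19 = €6,003.87.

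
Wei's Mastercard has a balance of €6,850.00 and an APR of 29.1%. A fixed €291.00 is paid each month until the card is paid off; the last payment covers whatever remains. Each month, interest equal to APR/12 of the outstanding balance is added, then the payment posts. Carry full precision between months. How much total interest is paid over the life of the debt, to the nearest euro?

€3,424

Monthly rate r = 29.1%/12 = 2.425% = 0.02425.
Payoff takes n = ⌈−ln(1 − rB₀/P)/ln(1+r)⌉ = ⌈35.304⌉ = 36 payments; the last is €89.25.
Total paid = 35·€291.00 + €89.25 = €10,274.25.
Total interest = total paid − principal = €10,274.25 − €6,850.00 = €3,424.25.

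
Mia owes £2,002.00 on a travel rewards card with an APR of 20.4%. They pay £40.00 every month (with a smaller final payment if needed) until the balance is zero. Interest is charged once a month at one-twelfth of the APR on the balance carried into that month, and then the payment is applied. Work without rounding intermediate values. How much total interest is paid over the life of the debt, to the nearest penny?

£2,513.17

Monthly rate r = 20.4%/12 = 1.7% = 0.017.
Payoff takes n = ⌈−ln(1 − rB₀/P)/ln(1+r)⌉ = ⌈112.878⌉ = 113 payments; the last is £35.17.
Total paid = 112·£40.00 + £35.17 = £4,515.17.
Total interest = total paid − principal = £4,515.17 − £2,002.00 = £2,513.17.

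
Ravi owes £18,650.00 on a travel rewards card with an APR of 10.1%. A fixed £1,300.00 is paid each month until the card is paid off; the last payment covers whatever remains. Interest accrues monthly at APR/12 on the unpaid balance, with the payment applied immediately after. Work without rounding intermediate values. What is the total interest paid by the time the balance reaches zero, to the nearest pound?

Monthly rate r = 10.1%/12 = 0.841667% = 0.00841667.
Payoff takes n = ⌈−ln(1 − rB₀/P)/ln(1+r)⌉ = ⌈15.353⌉ = 16 payments; the last is £460.46.
Total paid = 15·£1,300.00 + £460.46 = £19,960.46.
Total interest = total paid − principal = £19,960.46 − £18,650.00 = £1,310.46.

£1,310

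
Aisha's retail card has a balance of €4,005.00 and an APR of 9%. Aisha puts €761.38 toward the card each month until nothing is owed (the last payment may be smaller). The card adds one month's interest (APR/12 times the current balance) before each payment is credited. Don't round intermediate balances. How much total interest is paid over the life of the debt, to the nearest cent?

€97.12

Monthly rate r = 9%/12 = 0.75% = 0.0075.
Payoff takes n = ⌈−ln(1 − rB₀/P)/ln(1+r)⌉ = ⌈5.387⌉ = 6 payments; the last is €295.22.
Total paid = 5·€761.38 + €295.22 = €4,102.12.
Total interest = total paid − principal = €4,102.12 − €4,005.00 = €97.12.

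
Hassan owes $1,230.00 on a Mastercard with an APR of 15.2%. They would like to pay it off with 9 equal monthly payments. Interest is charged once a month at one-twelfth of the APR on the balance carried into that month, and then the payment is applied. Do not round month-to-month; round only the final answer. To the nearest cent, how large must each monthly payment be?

$145.47

Monthly rate r = 15.2%/12 = 1.26667% = 0.0126667.
Level-payment amortization: P = B₀·r / (1 − (1+r)^(−n)) = 1230.00·0.0126667 / (1 − 1.01267^(−9)).
Denominator 1 − (1+r)^(−9) = 0.107102994.
P = 15.58 / 0.107102994 ≈ 145.47.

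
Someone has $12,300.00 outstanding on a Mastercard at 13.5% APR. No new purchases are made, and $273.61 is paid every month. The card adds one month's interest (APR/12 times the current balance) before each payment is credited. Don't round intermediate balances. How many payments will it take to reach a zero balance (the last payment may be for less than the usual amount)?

63 payments

Monthly rate r = 13.5%/12 = 1.125% = 0.01125.
Recurrence: B ← B·(1+r) − $273.61.
Month 1: interest $138.38; balance after payment $12,164.76.
Month 2: interest $136.85; balance after payment $12,028.01.
Closed form: n = −ln(1 − rB₀/P)/ln(1+r) = −ln(0.49426)/ln(1.01125) ≈ 62.991, so the balance reaches zero during payment 63.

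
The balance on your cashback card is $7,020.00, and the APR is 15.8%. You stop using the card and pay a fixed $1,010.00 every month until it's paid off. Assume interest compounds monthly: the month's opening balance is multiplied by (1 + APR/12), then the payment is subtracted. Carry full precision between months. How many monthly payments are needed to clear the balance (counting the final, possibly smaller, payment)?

Monthly rate r = 15.8%/12 = 1.31667% = 0.0131667.
Recurrence: B ← B·(1+r) − $1,010.00.
Month 1: interest $92.43; balance after payment $6,102.43.
Month 2: interest $80.35; balance after payment $5,172.78.
Closed form: n = −ln(1 − rB₀/P)/ln(1+r) = −ln(0.90849)/ln(1.01317) ≈ 7.337, so the balance reaches zero during payment 8.

8 payments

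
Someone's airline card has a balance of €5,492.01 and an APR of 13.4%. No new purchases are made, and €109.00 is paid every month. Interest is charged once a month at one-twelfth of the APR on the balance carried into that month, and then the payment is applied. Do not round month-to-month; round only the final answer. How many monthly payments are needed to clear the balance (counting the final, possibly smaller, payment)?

Monthly rate r = 13.4%/12 = 1.11667% = 0.0111667.
Recurrence: B ← B·(1+r) − €109.00.
Month 1: interest €61.33; balance after payment €5,444.34.
Month 2: interest €60.80; balance after payment €5,396.13.
Closed form: n = −ln(1 − rB₀/P)/ln(1+r) = −ln(0.43736)/ln(1.01117) ≈ 74.472, so the balance reaches zero during payment 75.

75 months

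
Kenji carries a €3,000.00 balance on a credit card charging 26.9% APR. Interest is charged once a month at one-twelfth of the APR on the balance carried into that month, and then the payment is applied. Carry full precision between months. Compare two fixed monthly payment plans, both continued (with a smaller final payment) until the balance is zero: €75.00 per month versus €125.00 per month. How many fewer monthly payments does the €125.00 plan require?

68 fewer payments

Monthly rate r = 26.9%/12 = 2.24167% = 0.0224167.
At €75.00/mo: n = ⌈−ln(1 − rB₀/P)/ln(1+r)⌉ = 103 payments (last €29.11); total interest = total paid − €3,000.00 = €4,679.11.
At €125.00/mo: 35 payments (last €104.17); total interest €1,354.17.
Payments saved = 103 − 35 = 68.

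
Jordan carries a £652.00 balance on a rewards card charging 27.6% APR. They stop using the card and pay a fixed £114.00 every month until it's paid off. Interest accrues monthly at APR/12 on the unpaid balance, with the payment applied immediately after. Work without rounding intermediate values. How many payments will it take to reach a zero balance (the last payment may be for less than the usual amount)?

7 months

Monthly rate r = 27.6%/12 = 2.3% = 0.023.
Recurrence: B ← B·(1+r) − £114.00.
Month 1: interest £15.00; balance after payment £553.00.
Month 2: interest £12.72; balance after payment £451.71.
Closed form: n = −ln(1 − rB₀/P)/ln(1+r) = −ln(0.86846)/ln(1.023) ≈ 6.202, so the balance reaches zero during payment 7.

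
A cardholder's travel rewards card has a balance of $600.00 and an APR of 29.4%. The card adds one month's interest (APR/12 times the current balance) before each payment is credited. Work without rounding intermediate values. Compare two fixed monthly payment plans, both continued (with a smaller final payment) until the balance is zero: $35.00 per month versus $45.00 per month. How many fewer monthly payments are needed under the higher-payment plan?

Monthly rate r = 29.4%/12 = 2.45% = 0.0245.
At $35.00/mo: n = ⌈−ln(1 − rB₀/P)/ln(1+r)⌉ = 23 payments (last $17.78); total interest = total paid − $600.00 = $187.78.
At $45.00/mo: 17 payments (last $15.44); total interest $135.44.
Payments saved = 23 − 17 = 6.

6 fewer payments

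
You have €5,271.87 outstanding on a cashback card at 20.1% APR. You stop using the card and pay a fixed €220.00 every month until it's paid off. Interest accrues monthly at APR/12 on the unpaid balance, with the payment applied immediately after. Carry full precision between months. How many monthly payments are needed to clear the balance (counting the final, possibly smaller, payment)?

31 payments

Monthly rate r = 20.1%/12 = 1.675% = 0.01675.
Recurrence: B ← B·(1+r) − €220.00.
Month 1: interest €88.30; balance after payment €5,140.17.
Month 2: interest €86.10; balance after payment €5,006.27.
Closed form: n = −ln(1 − rB₀/P)/ln(1+r) = −ln(0.59862)/ln(1.01675) ≈ 30.890, so the balance reaches zero during payment 31.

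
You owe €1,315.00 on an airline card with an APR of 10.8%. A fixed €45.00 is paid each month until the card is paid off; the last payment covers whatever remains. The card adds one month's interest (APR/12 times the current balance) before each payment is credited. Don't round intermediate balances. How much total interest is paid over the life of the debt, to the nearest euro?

Monthly rate r = 10.8%/12 = 0.9% = 0.009.
Payoff takes n = ⌈−ln(1 − rB₀/P)/ln(1+r)⌉ = ⌈34.060⌉ = 35 payments; the last is €2.70.
Total paid = 34·€45.00 + €2.70 = €1,532.70.
Total interest = total paid − principal = €1,532.70 − €1,315.00 = €217.70.

€218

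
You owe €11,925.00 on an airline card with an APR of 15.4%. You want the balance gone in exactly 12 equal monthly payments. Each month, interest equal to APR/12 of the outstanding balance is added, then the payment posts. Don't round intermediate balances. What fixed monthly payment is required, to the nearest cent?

Monthly rate r = 15.4%/12 = 1.28333% = 0.0128333.
Level-payment amortization: P = B₀·r / (1 − (1+r)^(−n)) = 11925.00·0.0128333 / (1 − 1.01283^(−12)).
Denominator 1 − (1+r)^(−12) = 0.141887618.
P = 153.037 / 0.141887618 ≈ 1078.58.

€1,078.58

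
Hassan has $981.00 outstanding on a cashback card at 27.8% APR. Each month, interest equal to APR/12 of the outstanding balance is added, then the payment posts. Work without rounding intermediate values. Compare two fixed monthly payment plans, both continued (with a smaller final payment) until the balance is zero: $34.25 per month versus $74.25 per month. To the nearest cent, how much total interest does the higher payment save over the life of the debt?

$444.45

Monthly rate r = 27.8%/12 = 2.31667% = 0.0231667.
At $34.25/mo: n = ⌈−ln(1 − rB₀/P)/ln(1+r)⌉ = 48 payments (last $19.37); total interest = total paid − $981.00 = $648.12.
At $74.25/mo: 16 payments (last $70.92); total interest $203.67.
Interest saved = $648.12 − $203.67 = $444.45.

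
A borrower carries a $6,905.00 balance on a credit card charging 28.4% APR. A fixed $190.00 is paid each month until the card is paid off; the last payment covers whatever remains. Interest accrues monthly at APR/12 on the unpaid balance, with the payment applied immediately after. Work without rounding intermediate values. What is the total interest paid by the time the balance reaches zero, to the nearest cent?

$9,071.11

Monthly rate r = 28.4%/12 = 2.36667% = 0.0236667.
Payoff takes n = ⌈−ln(1 − rB₀/P)/ln(1+r)⌉ = ⌈84.084⌉ = 85 payments; the last is $16.11.
Total paid = 84·$190.00 + $16.11 = $15,976.11.
Total interest = total paid − principal = $15,976.11 − $6,905.00 = $9,071.11.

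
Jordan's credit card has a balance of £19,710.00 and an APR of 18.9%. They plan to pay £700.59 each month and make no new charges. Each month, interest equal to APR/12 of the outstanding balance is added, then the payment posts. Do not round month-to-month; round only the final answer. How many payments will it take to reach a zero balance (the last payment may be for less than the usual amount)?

38 months

Monthly rate r = 18.9%/12 = 1.575% = 0.01575.
Recurrence: B ← B·(1+r) − £700.59.
Month 1: interest £310.43; balance after payment £19,319.84.
Month 2: interest £304.29; balance after payment £18,923.54.
Closed form: n = −ln(1 − rB₀/P)/ln(1+r) = −ln(0.5569)/ln(1.01575) ≈ 37.458, so the balance reaches zero during payment 38.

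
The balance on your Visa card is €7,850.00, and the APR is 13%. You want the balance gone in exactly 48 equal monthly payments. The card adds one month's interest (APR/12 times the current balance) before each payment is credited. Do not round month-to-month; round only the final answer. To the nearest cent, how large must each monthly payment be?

Monthly rate r = 13%/12 = 1.08333% = 0.0108333.
Level-payment amortization: P = B₀·r / (1 − (1+r)^(−n)) = 7850.00·0.0108333 / (1 − 1.01083^(−48)).
Denominator 1 − (1+r)^(−48) = 0.403814556.
P = 85.0417 / 0.403814556 ≈ 210.60.

€210.60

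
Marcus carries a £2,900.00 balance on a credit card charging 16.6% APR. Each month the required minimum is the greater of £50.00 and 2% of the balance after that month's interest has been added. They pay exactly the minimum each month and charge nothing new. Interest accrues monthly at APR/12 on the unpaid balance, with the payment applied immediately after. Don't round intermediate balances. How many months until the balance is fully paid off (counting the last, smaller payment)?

109 months

Monthly rate r = 16.6%/12 = 1.38333% = 0.0138333.
While 2% of the post-interest balance exceeds £50.00, each month B ← (B·(1+r))·(1 − 0.02), i.e. B shrinks by the factor (1+r)·0.98 = 0.99356.
This holds for months 1–26. Entering month 27 the balance is £2,451.36; 2% of the post-interest balance is now below £50.00, so the flat £50.00 minimum applies from here.
From month 27 a fixed £50.00 at rate r clears £2,451.36 in 83 more payments. Total: 26 + 83 = 109 months.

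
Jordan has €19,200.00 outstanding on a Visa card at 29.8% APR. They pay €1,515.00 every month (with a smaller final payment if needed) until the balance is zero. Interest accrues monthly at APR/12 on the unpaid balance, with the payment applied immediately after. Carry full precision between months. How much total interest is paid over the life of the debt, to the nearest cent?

Monthly rate r = 29.8%/12 = 2.48333% = 0.0248333.
Payoff takes n = ⌈−ln(1 − rB₀/P)/ln(1+r)⌉ = ⌈15.407⌉ = 16 payments; the last is €620.68.
Total paid = 15·€1,515.00 + €620.68 = €23,345.68.
Total interest = total paid − principal = €23,345.68 − €19,200.00 = €4,145.68.

€4,145.68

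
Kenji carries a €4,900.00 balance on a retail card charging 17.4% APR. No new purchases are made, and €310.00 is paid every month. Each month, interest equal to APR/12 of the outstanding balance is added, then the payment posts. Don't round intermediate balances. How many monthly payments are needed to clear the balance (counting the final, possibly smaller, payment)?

19 payments

Monthly rate r = 17.4%/12 = 1.45% = 0.0145.
Recurrence: B ← B·(1+r) − €310.00.
Month 1: interest €71.05; balance after payment €4,661.05.
Month 2: interest €67.59; balance after payment €4,418.64.
Closed form: n = −ln(1 − rB₀/P)/ln(1+r) = −ln(0.77081)/ln(1.0145) ≈ 18.083, so the balance reaches zero during payment 19.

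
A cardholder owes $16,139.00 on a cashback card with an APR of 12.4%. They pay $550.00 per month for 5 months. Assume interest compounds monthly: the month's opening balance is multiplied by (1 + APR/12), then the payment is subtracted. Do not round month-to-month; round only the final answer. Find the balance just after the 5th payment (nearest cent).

Monthly rate r = 12.4%/12 = 1.03333% = 0.0103333.
Each month: B ← B·(1+r) − $550.00.
Month 1: interest $166.77; balance after payment $15,755.77.
Month 2: interest $162.81; balance after payment $15,368.58.
Month 3: interest $158.81; balance after payment $14,977.39.
Month 4: interest $154.77; balance after payment $14,582.15.
Month 5: interest $150.68; balance after payment $14,182.84.

$14,182.84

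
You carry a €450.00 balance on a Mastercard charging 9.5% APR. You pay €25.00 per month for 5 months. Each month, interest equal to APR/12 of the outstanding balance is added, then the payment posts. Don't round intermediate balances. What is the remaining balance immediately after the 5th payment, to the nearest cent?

Monthly rate r = 9.5%/12 = 0.791667% = 0.00791667.
Each month: B ← B·(1+r) − €25.00.
Month 1: interest €3.56; balance after payment €428.56.
Month 2: interest €3.39; balance after payment €406.96.
Month 3: interest €3.22; balance after payment €385.18.
Month 4: interest €3.05; balance after payment €363.23.
Month 5: interest €2.88; balance after payment €341.10.

€341.10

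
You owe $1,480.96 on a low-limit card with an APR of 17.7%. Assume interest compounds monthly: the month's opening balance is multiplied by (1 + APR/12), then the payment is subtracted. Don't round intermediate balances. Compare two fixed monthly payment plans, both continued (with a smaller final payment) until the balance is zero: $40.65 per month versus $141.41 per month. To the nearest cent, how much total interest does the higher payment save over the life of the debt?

$519.28

Monthly rate r = 17.7%/12 = 1.475% = 0.01475.
At $40.65/mo: n = ⌈−ln(1 − rB₀/P)/ln(1+r)⌉ = 53 payments (last $26.26); total interest = total paid − $1,480.96 = $659.10.
At $141.41/mo: 12 payments (last $65.27); total interest $139.82.
Interest saved = $659.10 − $139.82 = $519.28.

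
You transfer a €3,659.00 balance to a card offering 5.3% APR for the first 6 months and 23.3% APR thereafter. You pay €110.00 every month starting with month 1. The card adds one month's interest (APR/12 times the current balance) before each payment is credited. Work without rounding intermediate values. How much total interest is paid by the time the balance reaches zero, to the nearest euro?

€1,510

Promo months 1–6 at r₀ = 5.3%/12 = 0.00441667; months 7+ at r₁ = 23.3%/12 = 0.0194167.
After month 6: iterate B ← B·(1+r₀) − €110.00 for 6 months → €3,089.71.
Then at r₁ with €110.00/mo: n₂ = −ln(1 − r₁·B/P)/ln(1+r₁) ≈ 40.99 → 41 more payments.
Total paid = 46·€110.00 + €109.10 = €5,169.10; interest = €5,169.10 − €3,659.00 = €1,510.10.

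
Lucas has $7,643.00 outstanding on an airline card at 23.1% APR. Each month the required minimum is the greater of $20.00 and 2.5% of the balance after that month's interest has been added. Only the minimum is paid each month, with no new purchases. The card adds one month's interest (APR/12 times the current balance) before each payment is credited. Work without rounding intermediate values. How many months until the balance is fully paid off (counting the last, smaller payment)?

438 months

Monthly rate r = 23.1%/12 = 1.925% = 0.01925.
While 2.5% of the post-interest balance exceeds $20.00, each month B ← (B·(1+r))·(1 − 0.025), i.e. B shrinks by the factor (1+r)·0.975 = 0.99377.
This holds for months 1–365. Entering month 366 the balance is $780.57; 2.5% of the post-interest balance is now below $20.00, so the flat $20.00 minimum applies from here.
From month 366 a fixed $20.00 at rate r clears $780.57 in 73 more payments. Total: 365 + 73 = 438 months.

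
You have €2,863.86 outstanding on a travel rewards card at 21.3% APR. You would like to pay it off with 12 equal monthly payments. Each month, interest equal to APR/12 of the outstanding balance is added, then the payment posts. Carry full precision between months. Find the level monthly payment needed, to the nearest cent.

€267.08

Monthly rate r = 21.3%/12 = 1.775% = 0.01775.
Level-payment amortization: P = B₀·r / (1 − (1+r)^(−n)) = 2863.86·0.01775 / (1 − 1.01775^(−12)).
Denominator 1 − (1+r)^(−12) = 0.190332574.
P = 50.8335 / 0.190332574 ≈ 267.08.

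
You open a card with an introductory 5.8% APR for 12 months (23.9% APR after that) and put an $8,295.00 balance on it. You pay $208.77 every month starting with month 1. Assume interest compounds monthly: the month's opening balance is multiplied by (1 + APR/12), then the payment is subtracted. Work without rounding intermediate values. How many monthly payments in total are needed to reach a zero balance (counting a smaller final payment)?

Promo months 1–12 at r₀ = 5.8%/12 = 0.00483333; months 13+ at r₁ = 23.9%/12 = 0.0199167.
After month 12: iterate B ← B·(1+r₀) − $208.77 for 12 months → $6,216.19.
Then at r₁ with $208.77/mo: n₂ = −ln(1 − r₁·B/P)/ln(1+r₁) ≈ 45.59 → 46 more payments.

58 payments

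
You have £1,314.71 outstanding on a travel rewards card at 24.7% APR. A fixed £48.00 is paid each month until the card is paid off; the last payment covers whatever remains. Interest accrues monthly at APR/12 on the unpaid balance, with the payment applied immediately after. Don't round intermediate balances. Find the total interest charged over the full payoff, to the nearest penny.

Monthly rate r = 24.7%/12 = 2.05833% = 0.0205833.
Payoff takes n = ⌈−ln(1 − rB₀/P)/ln(1+r)⌉ = ⌈40.718⌉ = 41 payments; the last is £34.54.
Total paid = 40·£48.00 + £34.54 = £1,954.54.
Total interest = total paid − principal = £1,954.54 − £1,314.71 = £639.83.

£639.83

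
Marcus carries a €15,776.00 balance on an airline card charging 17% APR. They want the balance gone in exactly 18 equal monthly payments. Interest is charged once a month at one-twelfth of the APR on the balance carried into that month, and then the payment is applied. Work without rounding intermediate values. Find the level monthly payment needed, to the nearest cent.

€999.10

Monthly rate r = 17%/12 = 1.41667% = 0.0141667.
Level-payment amortization: P = B₀·r / (1 − (1+r)^(−n)) = 15776.00·0.0141667 / (1 − 1.01417^(−18)).
Denominator 1 − (1+r)^(−18) = 0.223695648.
P = 223.493 / 0.223695648 ≈ 999.10.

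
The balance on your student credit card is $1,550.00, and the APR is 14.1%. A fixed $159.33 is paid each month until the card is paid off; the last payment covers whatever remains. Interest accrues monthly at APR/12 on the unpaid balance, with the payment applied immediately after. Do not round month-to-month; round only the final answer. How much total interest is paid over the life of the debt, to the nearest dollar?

$106

Monthly rate r = 14.1%/12 = 1.175% = 0.01175.
Payoff takes n = ⌈−ln(1 − rB₀/P)/ln(1+r)⌉ = ⌈10.391⌉ = 11 payments; the last is $62.55.
Total paid = 10·$159.33 + $62.55 = $1,655.85.
Total interest = total paid − principal = $1,655.85 − $1,550.00 = $105.85.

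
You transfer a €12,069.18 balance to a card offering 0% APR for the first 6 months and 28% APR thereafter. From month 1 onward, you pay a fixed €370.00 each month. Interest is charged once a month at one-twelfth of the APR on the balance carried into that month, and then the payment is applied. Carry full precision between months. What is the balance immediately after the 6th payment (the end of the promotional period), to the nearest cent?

€9,849.18

Promo months 1–6 at r₀ = 0%/12 = 0; months 7+ at r₁ = 28%/12 = 0.0233333.
After month 6 (no interest yet): B = €12,069.18 − 6·€370.00 = €9,849.18.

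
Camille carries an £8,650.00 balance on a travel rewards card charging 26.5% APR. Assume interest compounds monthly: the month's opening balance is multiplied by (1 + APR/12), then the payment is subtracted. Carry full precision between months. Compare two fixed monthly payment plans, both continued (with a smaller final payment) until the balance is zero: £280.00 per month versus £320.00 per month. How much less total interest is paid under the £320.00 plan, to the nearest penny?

£1,383.16

Monthly rate r = 26.5%/12 = 2.20833% = 0.0220833.
At £280.00/mo: n = ⌈−ln(1 − rB₀/P)/ln(1+r)⌉ = 53 payments (last £136.00); total interest = total paid − £8,650.00 = £6,046.00.
At £320.00/mo: 42 payments (last £192.84); total interest £4,662.84.
Interest saved = £6,046.00 − £4,662.84 = £1,383.16.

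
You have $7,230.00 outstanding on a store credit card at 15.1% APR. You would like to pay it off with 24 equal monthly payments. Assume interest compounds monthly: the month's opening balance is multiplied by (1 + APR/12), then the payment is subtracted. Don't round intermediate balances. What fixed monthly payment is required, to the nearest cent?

$350.90

Monthly rate r = 15.1%/12 = 1.25833% = 0.0125833.
Level-payment amortization: P = B₀·r / (1 − (1+r)^(−n)) = 7230.00·0.0125833 / (1 − 1.01258^(−24)).
Denominator 1 − (1+r)^(−24) = 0.259267492.
P = 90.9775 / 0.259267492 ≈ 350.90.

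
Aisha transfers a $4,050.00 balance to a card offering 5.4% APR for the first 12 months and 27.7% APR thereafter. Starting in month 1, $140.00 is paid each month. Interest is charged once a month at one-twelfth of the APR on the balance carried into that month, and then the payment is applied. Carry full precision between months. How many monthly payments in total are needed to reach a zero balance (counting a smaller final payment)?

36 months

Promo months 1–12 at r₀ = 5.4%/12 = 0.0045; months 13+ at r₁ = 27.7%/12 = 0.0230833.
After month 12: iterate B ← B·(1+r₀) − $140.00 for 12 months → $2,551.98.
Then at r₁ with $140.00/mo: n₂ = −ln(1 − r₁·B/P)/ln(1+r₁) ≈ 23.93 → 24 more payments.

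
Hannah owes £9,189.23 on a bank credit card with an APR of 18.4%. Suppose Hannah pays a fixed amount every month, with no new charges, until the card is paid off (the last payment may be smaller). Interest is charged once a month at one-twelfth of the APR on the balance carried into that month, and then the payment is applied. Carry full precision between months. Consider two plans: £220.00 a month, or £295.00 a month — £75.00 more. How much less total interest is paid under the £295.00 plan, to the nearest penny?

£2,199.80

Monthly rate r = 18.4%/12 = 1.53333% = 0.0153333.
At £220.00/mo: n = ⌈−ln(1 − rB₀/P)/ln(1+r)⌉ = 68 payments (last £49.41); total interest = total paid − £9,189.23 = £5,600.18.
At £295.00/mo: 43 payments (last £199.61); total interest £3,400.38.
Interest saved = £5,600.18 − £3,400.38 = £2,199.80.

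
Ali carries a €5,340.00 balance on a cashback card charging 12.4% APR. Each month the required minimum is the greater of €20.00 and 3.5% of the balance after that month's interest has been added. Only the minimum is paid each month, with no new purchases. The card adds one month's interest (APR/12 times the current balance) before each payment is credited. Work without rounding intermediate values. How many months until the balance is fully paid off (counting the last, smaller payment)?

Monthly rate r = 12.4%/12 = 1.03333% = 0.0103333.
While 3.5% of the post-interest balance exceeds €20.00, each month B ← (B·(1+r))·(1 − 0.035), i.e. B shrinks by the factor (1+r)·0.965 = 0.97497.
This holds for months 1–89. Entering month 90 the balance is €559.54; 3.5% of the post-interest balance is now below €20.00, so the flat €20.00 minimum applies from here.
From month 90 a fixed €20.00 at rate r clears €559.54 in 34 more payments. Total: 89 + 34 = 123 months.

123 months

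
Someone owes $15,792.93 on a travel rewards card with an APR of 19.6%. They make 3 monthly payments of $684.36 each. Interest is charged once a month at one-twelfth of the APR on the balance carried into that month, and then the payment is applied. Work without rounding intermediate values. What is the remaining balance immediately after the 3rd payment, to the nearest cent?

Monthly rate r = 19.6%/12 = 1.63333% = 0.0163333.
Each month: B ← B·(1+r) − $684.36.
Month 1: interest $257.95; balance after payment $15,366.52.
Month 2: interest $250.99; balance after payment $14,933.15.
Month 3: interest $243.91; balance after payment $14,492.70.

$14,492.70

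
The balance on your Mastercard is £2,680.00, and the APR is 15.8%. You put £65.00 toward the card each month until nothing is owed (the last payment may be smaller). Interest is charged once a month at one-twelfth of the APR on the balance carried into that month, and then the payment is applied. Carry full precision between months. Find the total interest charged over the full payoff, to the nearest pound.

Monthly rate r = 15.8%/12 = 1.31667% = 0.0131667.
Payoff takes n = ⌈−ln(1 − rB₀/P)/ln(1+r)⌉ = ⌈59.843⌉ = 60 payments; the last is £54.85.
Total paid = 59·£65.00 + £54.85 = £3,889.85.
Total interest = total paid − principal = £3,889.85 − £2,680.00 = £1,209.85.

£1,210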